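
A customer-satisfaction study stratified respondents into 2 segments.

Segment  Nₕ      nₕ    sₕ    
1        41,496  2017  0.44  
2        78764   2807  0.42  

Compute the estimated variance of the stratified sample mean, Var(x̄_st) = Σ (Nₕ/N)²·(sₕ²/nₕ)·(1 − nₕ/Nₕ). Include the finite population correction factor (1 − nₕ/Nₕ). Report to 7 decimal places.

0.0000369

N = 120260. Term for each stratum: Wₕ²sₕ²/nₕ·(1−nₕ/Nₕ).
Var(x̄_st) = 0.0000108725 + 0.0000259962 = 0.0000368687 → 0.0000369.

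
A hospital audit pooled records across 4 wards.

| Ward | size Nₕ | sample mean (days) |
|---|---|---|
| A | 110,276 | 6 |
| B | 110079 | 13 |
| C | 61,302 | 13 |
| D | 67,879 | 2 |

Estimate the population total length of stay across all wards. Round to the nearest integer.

3025367

A: 110276·6 = 661656
B: 110079·13 = 1431027
C: 61302·13 = 796926
D: 67879·2 = 135758
τ̂ = Σ Nₕx̄ₕ = 3025367.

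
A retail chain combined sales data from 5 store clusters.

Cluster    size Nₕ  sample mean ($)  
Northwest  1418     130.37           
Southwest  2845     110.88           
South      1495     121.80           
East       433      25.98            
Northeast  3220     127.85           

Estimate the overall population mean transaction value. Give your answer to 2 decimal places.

x̄_st = (Σ Nₕx̄ₕ) / (Σ Nₕ) = (1418·130.37 + 2845·110.88 + 1495·121.80 + 433·25.98 + 3220·127.85) / 9411
= 1105335.6 / 9411 = 117.4515... → 117.45.

117.45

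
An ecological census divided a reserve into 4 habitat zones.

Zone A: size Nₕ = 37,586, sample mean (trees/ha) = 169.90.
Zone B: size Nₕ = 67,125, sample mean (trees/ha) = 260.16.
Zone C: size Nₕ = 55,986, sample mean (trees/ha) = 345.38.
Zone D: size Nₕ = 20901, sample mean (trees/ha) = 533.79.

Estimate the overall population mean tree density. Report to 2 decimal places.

299.24

N = 181598; weights Wₕ = Nₕ/N = (0.2070, 0.3696, 0.3083, 0.1151).
x̄_st = Σ Wₕ·x̄ₕ = 0.2070·169.90 + 0.3696·260.16 + 0.3083·345.38 + 0.1151·533.79 ≈ 299.2450...
→ 299.24.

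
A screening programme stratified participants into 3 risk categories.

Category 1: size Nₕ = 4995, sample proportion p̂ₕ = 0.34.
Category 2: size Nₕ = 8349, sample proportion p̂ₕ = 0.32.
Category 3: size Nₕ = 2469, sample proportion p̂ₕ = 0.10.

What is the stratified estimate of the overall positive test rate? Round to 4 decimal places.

Wₕ = Nₕ/N with N = 15813: 0.3159, 0.5280, 0.1561.
p̂_st = 0.3159·0.34 + 0.5280·0.32 + 0.1561·0.10 ≈ 0.291967... → 0.2920.

0.2920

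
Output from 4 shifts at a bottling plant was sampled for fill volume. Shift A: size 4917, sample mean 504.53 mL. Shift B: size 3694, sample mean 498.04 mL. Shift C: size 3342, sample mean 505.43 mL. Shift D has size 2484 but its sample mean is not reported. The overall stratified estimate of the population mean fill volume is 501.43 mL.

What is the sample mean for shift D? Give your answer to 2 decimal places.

Σ Nₕx̄ₕ = N·μ, so 2484·x̄_D = 14437·501.43 − (4917·504.53 + 3694·498.04 + 3342·505.43).
= 7239144.91 − 6009680.83 = 1229464.08.
x̄_D = 1229464.08 / 2484 = 494.9533... → 494.95.

494.95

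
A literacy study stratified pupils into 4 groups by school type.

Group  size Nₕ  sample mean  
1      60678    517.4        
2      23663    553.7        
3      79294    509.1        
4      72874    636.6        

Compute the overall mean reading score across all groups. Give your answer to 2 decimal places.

554.98

N = 236509; weights Wₕ = Nₕ/N = (0.2566, 0.1001, 0.3353, 0.3081).
x̄_st = Σ Wₕ·x̄ₕ = 0.2566·517.4 + 0.1001·553.7 + 0.3353·509.1 + 0.3081·636.6 ≈ 554.9775...
→ 554.98.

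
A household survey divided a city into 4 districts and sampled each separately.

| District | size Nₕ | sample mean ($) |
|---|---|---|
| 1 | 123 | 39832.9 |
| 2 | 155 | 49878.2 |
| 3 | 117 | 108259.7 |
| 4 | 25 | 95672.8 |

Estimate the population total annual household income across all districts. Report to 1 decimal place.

27688772.6

Estimate total by summing Nₕ·x̄ₕ over strata.
123·39832.9 + 155·49878.2 + 117·108259.7 + 25·95672.8 = 4899446.7 + 7731121 + 12666384.9 + 2391820 = 27688772.6.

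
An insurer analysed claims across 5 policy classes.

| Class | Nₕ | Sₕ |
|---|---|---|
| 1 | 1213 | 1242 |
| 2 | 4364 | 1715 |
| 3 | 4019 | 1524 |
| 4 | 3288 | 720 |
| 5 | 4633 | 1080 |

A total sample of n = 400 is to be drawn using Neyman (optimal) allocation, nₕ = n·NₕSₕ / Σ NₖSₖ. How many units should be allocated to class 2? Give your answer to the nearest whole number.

133

Σ NₕSₕ = 1213·1242 + 4364·1715 + 4019·1524 + 3288·720 + 4633·1080 = 22486762.
Share for 2: 7484260/22486762 = 0.33283.
n_2 = 400 × 0.33283 = 133.132... → 133.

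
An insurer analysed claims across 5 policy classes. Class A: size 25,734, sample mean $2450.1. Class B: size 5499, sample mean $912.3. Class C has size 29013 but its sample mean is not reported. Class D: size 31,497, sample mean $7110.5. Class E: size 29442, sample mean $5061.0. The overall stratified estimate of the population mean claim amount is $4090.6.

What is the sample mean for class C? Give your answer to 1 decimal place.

Σ Nₕx̄ₕ = N·μ, so 29013·x̄_C = 121185·4090.6 − (25734·2450.1 + 5499·912.3 + 31497·7110.5 + 29442·5061.0).
= 495719361 − 441032991.6 = 54686369.4.
x̄_C = 54686369.4 / 29013 = 1884.892... → 1884.9.

1884.9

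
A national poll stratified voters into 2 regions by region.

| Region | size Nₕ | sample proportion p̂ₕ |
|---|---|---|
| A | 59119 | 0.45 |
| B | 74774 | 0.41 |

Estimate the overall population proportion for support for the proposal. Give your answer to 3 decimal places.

0.428

Wₕ = Nₕ/N with N = 133893: 0.4415, 0.5585.
p̂_st = 0.4415·0.45 + 0.5585·0.41 ≈ 0.42766... → 0.428.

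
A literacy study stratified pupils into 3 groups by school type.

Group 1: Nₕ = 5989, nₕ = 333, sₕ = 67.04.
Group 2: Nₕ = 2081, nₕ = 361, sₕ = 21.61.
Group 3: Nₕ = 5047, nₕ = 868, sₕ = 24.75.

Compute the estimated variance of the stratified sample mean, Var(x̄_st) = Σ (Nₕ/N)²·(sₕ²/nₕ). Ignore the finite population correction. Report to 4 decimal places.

2.9506

N = 13117; Wₕ = Nₕ/N.
group 1: (5989/13117)²·67.04²/333 = 2.8136066
group 2: (2081/13117)²·21.61²/361 = 0.0325595
group 3: (5047/13117)²·24.75²/868 = 0.1044788
Sum = 2.9506449 → 2.9506.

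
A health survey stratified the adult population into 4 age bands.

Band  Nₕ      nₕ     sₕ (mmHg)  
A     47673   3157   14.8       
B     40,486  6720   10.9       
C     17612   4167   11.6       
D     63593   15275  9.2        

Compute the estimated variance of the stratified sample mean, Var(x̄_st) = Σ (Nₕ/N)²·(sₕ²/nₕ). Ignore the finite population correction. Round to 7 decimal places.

N = 169364; Wₕ = Nₕ/N.
band A: (47673/169364)²·14.8²/3157 = 0.0054973275
band B: (40486/169364)²·10.9²/6720 = 0.0010103021
band C: (17612/169364)²·11.6²/4167 = 0.0003491947
band D: (63593/169364)²·9.2²/15275 = 0.0007812155
Sum = 0.0076380398 → 0.0076380.

0.0076380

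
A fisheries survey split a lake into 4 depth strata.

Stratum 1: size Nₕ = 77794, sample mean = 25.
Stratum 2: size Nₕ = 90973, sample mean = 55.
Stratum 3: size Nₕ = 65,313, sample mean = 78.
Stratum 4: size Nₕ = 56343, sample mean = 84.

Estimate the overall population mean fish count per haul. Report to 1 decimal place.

57.8

N = 77794 + 90973 + 65313 + 56343 = 290423.
Overall mean = Σ (Nₕ/N)·x̄ₕ — weight by population share, not a simple average.
Σ Nₕx̄ₕ = 77794·25 + 90973·55 + 65313·78 + 56343·84 = 1944850 + 5003515 + 5094414 + 4732812 = 16775591.
Divide by N: 16775591 / 290423 = 57.763... → 57.8.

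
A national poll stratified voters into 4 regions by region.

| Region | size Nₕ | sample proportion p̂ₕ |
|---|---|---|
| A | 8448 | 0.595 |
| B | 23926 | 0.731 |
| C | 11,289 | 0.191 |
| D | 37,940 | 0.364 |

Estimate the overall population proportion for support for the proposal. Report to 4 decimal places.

N = 8448 + 23926 + 11289 + 37940 = 81603.
Overall proportion = Σ (Nₕ/N)·p̂ₕ.
Σ Nₕp̂ₕ = 5026.56 + 17489.906 + 2156.199 + 13810.16 = 38482.825.
38482.825 / 81603 = 0.471586... → 0.4716.

0.4716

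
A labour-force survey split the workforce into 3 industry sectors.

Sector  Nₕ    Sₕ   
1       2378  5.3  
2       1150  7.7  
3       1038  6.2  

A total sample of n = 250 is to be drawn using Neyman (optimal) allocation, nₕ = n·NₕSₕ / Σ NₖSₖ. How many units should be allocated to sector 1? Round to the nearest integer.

Σ NₕSₕ = 2378·5.3 + 1150·7.7 + 1038·6.2 = 27894.
Share for 1: 12603.4/27894 = 0.45183.
n_1 = 250 × 0.45183 = 112.958... → 113.

113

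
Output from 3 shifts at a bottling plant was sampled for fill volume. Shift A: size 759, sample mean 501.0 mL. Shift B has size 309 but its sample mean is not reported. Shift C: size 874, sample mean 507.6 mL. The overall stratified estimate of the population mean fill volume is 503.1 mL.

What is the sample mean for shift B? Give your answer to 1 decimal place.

N = 759 + 309 + 874 = 1942.
Overall total = μ·N = 503.1·1942 = 977020.2.
Subtract the known strata: 759·501.0 + 874·507.6 = 823901.4.
Remaining total for shift B: 977020.2 − 823901.4 = 153118.8.
Divide by its size: 153118.8 / 309 = 495.530... → 495.5.

495.5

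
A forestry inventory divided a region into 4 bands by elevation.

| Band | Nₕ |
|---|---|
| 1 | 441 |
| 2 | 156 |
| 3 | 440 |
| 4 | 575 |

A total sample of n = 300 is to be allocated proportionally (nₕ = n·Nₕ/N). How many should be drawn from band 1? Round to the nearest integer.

Share of band 1 = 441/1612 = 0.27357.
Allocate 300 × 0.27357 = 82.072... → 82.

82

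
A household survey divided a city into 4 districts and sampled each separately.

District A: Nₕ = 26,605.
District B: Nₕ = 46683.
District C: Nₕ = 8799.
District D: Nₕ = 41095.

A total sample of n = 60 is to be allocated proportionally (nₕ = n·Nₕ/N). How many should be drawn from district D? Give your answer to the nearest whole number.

N = 26605 + 46683 + 8799 + 41095 = 123182.
n_D = 60·41095/123182 = 20.017... → 20.

20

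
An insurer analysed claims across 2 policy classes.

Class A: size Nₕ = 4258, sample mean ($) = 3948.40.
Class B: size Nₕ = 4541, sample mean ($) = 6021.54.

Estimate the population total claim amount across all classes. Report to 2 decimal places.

A: 4258·3948.40 = 16812287.2
B: 4541·6021.54 = 27343813.14
τ̂ = Σ Nₕx̄ₕ = 44156100.34.

44156100.34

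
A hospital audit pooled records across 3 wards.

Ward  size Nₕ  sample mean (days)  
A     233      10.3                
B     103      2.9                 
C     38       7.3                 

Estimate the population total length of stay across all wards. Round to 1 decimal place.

2976.0

Estimate total by summing Nₕ·x̄ₕ over strata.
233·10.3 + 103·2.9 + 38·7.3 = 2399.9 + 298.7 + 277.4 = 2976.0.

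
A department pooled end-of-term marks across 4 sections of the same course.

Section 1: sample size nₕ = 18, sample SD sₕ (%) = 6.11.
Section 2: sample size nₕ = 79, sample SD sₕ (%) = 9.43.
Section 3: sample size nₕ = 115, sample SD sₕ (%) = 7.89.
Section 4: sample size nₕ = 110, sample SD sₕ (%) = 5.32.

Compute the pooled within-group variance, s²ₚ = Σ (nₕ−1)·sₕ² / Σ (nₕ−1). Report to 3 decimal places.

55.825

1: (18−1)·6.11² = 17·37.3321 = 634.6457
2: (79−1)·9.43² = 78·88.9249 = 6936.1422
3: (115−1)·7.89² = 114·62.2521 = 7096.7394
4: (110−1)·5.32² = 109·28.3024 = 3084.9616
Numerator = 17752.4889; denominator = Σ(nₕ−1) = 318.
s²ₚ = 17752.4889/318 = 55.82544... → 55.825.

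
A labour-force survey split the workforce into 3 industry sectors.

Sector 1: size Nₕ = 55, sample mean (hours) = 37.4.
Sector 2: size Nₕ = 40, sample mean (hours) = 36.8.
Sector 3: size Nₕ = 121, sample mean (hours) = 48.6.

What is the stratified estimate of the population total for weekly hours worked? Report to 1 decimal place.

1: 55·37.4 = 2057
2: 40·36.8 = 1472
3: 121·48.6 = 5880.6
τ̂ = Σ Nₕx̄ₕ = 9409.6.

9409.6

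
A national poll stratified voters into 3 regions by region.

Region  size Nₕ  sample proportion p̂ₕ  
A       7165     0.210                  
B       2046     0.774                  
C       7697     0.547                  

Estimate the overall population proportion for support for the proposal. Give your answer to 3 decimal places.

Wₕ = Nₕ/N with N = 16908: 0.4238, 0.1210, 0.4552.
p̂_st = 0.4238·0.210 + 0.1210·0.774 + 0.4552·0.547 ≈ 0.43166... → 0.432.

0.432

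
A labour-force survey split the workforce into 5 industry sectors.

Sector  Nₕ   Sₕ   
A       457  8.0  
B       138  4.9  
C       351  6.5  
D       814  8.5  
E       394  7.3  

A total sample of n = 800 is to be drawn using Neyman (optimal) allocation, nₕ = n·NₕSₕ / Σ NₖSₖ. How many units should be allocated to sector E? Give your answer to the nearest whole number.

Σ NₕSₕ = 457·8.0 + 138·4.9 + 351·6.5 + 814·8.5 + 394·7.3 = 16408.9.
Share for E: 2876.2/16408.9 = 0.17528.
n_E = 800 × 0.17528 = 140.226... → 140.

140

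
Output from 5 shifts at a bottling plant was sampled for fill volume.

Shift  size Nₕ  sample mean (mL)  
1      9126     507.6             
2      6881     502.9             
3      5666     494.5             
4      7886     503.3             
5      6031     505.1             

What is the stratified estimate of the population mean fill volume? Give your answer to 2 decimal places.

503.23

N = 35590; weights Wₕ = Nₕ/N = (0.2564, 0.1933, 0.1592, 0.2216, 0.1695).
x̄_st = Σ Wₕ·x̄ₕ = 0.2564·507.6 + 0.1933·502.9 + 0.1592·494.5 + 0.2216·503.3 + 0.1695·505.1 ≈ 503.2293...
→ 503.23.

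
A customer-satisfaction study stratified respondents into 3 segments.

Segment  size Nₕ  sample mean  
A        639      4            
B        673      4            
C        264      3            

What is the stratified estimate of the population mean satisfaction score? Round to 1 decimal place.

3.8

N = 639 + 673 + 264 = 1576.
Weight each subgroup mean by Nₕ/N and sum.
Σ Nₕx̄ₕ = 639·4 + 673·4 + 264·3 = 2556 + 2692 + 792 = 6040.
Divide by N: 6040 / 1576 = 3.832... → 3.8.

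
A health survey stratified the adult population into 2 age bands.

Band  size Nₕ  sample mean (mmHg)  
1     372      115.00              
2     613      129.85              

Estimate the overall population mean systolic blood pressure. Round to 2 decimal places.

N = 985; weights Wₕ = Nₕ/N = (0.3777, 0.6223).
x̄_st = Σ Wₕ·x̄ₕ = 0.3777·115.00 + 0.6223·129.85 ≈ 124.2417...
→ 124.24.

124.24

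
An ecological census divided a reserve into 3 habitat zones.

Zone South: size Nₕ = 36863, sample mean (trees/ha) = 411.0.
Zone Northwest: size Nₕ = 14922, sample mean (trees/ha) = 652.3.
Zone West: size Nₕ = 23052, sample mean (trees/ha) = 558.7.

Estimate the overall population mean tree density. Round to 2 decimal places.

x̄_st = (Σ Nₕx̄ₕ) / (Σ Nₕ) = (36863·411.0 + 14922·652.3 + 23052·558.7) / 74837
= 37763466 / 74837 = 504.6096... → 504.61.

504.61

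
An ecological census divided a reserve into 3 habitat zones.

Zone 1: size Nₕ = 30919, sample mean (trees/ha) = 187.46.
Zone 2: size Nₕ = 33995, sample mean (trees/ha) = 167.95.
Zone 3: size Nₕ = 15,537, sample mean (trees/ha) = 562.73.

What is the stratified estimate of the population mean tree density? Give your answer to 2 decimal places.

N = 30919 + 33995 + 15537 = 80451.
Overall mean = Σ (Nₕ/N)·x̄ₕ — weight by population share, not a simple average.
Σ Nₕx̄ₕ = 30919·187.46 + 33995·167.95 + 15537·562.73 = 5796075.74 + 5709460.25 + 8743136.01 = 20248672.
Divide by N: 20248672 / 80451 = 251.6895... → 251.69.

251.69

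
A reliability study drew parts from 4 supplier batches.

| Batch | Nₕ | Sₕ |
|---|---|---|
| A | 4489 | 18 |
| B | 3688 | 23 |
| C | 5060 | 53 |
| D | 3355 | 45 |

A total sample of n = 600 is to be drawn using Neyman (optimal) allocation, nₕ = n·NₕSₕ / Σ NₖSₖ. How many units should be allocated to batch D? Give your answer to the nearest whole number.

Σ NₕSₕ = 4489·18 + 3688·23 + 5060·53 + 3355·45 = 584781.
Share for D: 150975/584781 = 0.25817.
n_D = 600 × 0.25817 = 154.904... → 155.

155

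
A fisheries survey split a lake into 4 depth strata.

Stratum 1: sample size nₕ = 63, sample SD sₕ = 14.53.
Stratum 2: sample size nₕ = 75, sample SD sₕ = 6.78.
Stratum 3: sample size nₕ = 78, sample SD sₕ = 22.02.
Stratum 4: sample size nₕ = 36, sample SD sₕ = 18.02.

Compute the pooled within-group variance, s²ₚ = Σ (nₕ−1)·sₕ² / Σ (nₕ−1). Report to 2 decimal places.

Degrees of freedom: 62 + 74 + 77 + 35 = 248.
Σ(nₕ−1)sₕ² = 62·211.1209 + 74·45.9684 + 77·484.8804 + 35·324.7204 = 65192.1622.
s²ₚ = 65192.1622 / 248 = 262.8716... → 262.87.

262.87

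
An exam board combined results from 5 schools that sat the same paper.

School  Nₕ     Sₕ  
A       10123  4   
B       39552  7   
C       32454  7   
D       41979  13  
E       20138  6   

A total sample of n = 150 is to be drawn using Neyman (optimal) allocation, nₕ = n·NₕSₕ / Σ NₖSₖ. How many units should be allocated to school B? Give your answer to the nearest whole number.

34

A: NₕSₕ = 10123·4 = 40492
B: NₕSₕ = 39552·7 = 276864
C: NₕSₕ = 32454·7 = 227178
D: NₕSₕ = 41979·13 = 545727
E: NₕSₕ = 20138·6 = 120828
Σ NₕSₕ = 1211089.
n_B = 150·276864/1211089 = 34.291... → 34.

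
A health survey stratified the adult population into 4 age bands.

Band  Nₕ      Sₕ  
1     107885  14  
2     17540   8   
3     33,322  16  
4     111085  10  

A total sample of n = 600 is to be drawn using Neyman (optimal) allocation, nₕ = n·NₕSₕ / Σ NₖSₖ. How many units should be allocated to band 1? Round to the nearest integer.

1: NₕSₕ = 107885·14 = 1510390
2: NₕSₕ = 17540·8 = 140320
3: NₕSₕ = 33322·16 = 533152
4: NₕSₕ = 111085·10 = 1110850
Σ NₕSₕ = 3294712.
n_1 = 600·1510390/3294712 = 275.057... → 275.

275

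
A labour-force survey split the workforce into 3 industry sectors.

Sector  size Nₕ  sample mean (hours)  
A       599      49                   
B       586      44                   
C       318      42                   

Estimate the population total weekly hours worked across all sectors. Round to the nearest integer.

A: 599·49 = 29351
B: 586·44 = 25784
C: 318·42 = 13356
τ̂ = Σ Nₕx̄ₕ = 68491.

68491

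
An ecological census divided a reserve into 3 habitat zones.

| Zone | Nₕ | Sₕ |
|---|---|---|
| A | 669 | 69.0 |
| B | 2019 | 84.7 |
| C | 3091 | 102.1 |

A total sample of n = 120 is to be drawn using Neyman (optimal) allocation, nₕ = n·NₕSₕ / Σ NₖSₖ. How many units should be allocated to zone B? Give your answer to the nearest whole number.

39

Σ NₕSₕ = 669·69.0 + 2019·84.7 + 3091·102.1 = 532761.4.
Share for B: 171009.3/532761.4 = 0.32099.
n_B = 120 × 0.32099 = 38.518... → 39.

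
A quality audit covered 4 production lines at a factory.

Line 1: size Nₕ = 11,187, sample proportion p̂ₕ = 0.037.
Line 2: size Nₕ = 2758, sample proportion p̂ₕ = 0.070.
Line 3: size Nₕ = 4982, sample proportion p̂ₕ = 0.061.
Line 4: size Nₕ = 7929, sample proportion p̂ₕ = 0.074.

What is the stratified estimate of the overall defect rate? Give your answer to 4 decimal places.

0.0558

Wₕ = Nₕ/N with N = 26856: 0.4166, 0.1027, 0.1855, 0.2952.
p̂_st = 0.4166·0.037 + 0.1027·0.070 + 0.1855·0.061 + 0.2952·0.074 ≈ 0.055765... → 0.0558.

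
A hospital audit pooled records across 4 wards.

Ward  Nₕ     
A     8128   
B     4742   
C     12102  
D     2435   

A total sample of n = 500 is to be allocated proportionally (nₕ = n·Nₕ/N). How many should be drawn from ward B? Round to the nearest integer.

Share of ward B = 4742/27407 = 0.17302.
Allocate 500 × 0.17302 = 86.511... → 87.

87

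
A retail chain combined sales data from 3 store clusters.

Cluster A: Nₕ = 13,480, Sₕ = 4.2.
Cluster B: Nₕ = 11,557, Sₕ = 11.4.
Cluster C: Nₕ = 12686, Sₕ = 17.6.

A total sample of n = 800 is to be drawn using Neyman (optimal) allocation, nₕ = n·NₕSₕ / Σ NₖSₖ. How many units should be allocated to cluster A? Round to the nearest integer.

110

A: NₕSₕ = 13480·4.2 = 56616
B: NₕSₕ = 11557·11.4 = 131749.8
C: NₕSₕ = 12686·17.6 = 223273.6
Σ NₕSₕ = 411639.4.
n_A = 800·56616/411639.4 = 110.030... → 110.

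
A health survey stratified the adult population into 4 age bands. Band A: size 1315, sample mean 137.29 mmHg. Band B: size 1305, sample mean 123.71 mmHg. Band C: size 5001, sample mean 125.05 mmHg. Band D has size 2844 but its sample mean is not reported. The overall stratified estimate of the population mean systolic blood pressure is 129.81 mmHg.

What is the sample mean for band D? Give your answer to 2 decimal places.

137.52

Σ Nₕx̄ₕ = N·μ, so 2844·x̄_D = 10465·129.81 − (1315·137.29 + 1305·123.71 + 5001·125.05).
= 1358461.65 − 967352.95 = 391108.7.
x̄_D = 391108.7 / 2844 = 137.5206... → 137.52.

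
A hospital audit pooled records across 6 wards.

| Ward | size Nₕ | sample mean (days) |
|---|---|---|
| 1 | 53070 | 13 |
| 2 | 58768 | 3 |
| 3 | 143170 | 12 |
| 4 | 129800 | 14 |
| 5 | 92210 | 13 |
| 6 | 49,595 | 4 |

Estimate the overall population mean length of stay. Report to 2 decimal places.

x̄_st = (Σ Nₕx̄ₕ) / (Σ Nₕ) = (53070·13 + 58768·3 + 143170·12 + 129800·14 + 92210·13 + 49595·4) / 526613
= 5798564 / 526613 = 11.0111... → 11.01.

11.01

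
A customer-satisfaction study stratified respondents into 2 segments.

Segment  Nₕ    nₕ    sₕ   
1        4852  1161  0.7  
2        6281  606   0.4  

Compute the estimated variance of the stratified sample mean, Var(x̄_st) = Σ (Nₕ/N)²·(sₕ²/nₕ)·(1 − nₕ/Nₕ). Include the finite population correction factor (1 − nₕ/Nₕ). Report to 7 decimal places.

N = 11133. Term for each stratum: Wₕ²sₕ²/nₕ·(1−nₕ/Nₕ).
Var(x̄_st) = 0.0000609824 + 0.0000759307 = 0.0001369131 → 0.0001369.

0.0001369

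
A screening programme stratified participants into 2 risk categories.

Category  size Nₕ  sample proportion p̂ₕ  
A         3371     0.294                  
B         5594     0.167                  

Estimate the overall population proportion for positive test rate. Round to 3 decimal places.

N = 3371 + 5594 = 8965.
Overall proportion = Σ (Nₕ/N)·p̂ₕ.
Σ Nₕp̂ₕ = 991.074 + 934.198 = 1925.272.
1925.272 / 8965 = 0.21475... → 0.215.

0.215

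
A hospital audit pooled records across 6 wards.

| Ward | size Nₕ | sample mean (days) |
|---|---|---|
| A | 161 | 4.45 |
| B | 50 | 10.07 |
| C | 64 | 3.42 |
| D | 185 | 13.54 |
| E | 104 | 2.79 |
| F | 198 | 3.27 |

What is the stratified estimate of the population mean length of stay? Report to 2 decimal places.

x̄_st = (Σ Nₕx̄ₕ) / (Σ Nₕ) = (161·4.45 + 50·10.07 + 64·3.42 + 185·13.54 + 104·2.79 + 198·3.27) / 762
= 4881.35 / 762 = 6.4060... → 6.41.

6.41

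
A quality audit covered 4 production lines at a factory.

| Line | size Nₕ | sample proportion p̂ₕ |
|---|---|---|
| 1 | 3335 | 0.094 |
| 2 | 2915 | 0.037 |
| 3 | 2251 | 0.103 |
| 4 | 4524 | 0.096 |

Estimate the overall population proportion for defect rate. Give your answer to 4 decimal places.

0.0835

Wₕ = Nₕ/N with N = 13025: 0.2560, 0.2238, 0.1728, 0.3473.
p̂_st = 0.2560·0.094 + 0.2238·0.037 + 0.1728·0.103 + 0.3473·0.096 ≈ 0.083493... → 0.0835.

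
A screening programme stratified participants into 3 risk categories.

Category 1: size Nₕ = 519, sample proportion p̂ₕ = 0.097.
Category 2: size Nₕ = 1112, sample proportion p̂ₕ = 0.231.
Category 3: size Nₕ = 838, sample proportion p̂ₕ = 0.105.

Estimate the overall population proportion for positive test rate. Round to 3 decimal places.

N = 519 + 1112 + 838 = 2469.
Overall proportion = Σ (Nₕ/N)·p̂ₕ.
Σ Nₕp̂ₕ = 50.343 + 256.872 + 87.99 = 395.205.
395.205 / 2469 = 0.16007... → 0.160.

0.160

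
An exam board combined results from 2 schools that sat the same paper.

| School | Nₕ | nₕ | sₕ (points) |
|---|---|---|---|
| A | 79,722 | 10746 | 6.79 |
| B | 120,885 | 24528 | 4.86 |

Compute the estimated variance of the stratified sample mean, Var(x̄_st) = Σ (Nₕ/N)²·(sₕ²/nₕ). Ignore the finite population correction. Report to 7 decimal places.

N = 200607. Term for each stratum: Wₕ²sₕ²/nₕ.
Var(x̄_st) = 0.0006775743 + 0.0003496738 = 0.0010272481 → 0.0010272.

0.0010272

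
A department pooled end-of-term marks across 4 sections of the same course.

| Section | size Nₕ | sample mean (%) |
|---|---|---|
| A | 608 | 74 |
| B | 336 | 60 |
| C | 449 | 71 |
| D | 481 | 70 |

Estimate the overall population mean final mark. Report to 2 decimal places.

x̄_st = (Σ Nₕx̄ₕ) / (Σ Nₕ) = (608·74 + 336·60 + 449·71 + 481·70) / 1874
= 130701 / 1874 = 69.7444... → 69.74.

69.74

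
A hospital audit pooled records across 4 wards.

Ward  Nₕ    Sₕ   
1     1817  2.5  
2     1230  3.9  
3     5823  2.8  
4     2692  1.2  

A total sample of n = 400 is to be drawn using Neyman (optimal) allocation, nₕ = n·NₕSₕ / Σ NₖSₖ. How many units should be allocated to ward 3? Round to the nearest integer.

Σ NₕSₕ = 1817·2.5 + 1230·3.9 + 5823·2.8 + 2692·1.2 = 28874.3.
Share for 3: 16304.4/28874.3 = 0.56467.
n_3 = 400 × 0.56467 = 225.867... → 226.

226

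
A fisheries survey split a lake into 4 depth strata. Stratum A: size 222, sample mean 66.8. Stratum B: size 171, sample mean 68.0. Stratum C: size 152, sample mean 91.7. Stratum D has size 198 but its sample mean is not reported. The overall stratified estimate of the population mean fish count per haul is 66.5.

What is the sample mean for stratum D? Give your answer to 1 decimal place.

45.5

Σ Nₕx̄ₕ = N·μ, so 198·x̄_D = 743·66.5 − (222·66.8 + 171·68.0 + 152·91.7).
= 49409.5 − 40396 = 9013.5.
x̄_D = 9013.5 / 198 = 45.523... → 45.5.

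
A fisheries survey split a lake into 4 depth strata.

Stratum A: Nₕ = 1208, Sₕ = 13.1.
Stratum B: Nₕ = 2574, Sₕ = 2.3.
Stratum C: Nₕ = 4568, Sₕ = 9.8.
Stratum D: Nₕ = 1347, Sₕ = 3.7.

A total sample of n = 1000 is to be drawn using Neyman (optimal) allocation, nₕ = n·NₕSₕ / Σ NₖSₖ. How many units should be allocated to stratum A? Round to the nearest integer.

Σ NₕSₕ = 1208·13.1 + 2574·2.3 + 4568·9.8 + 1347·3.7 = 71495.3.
Share for A: 15824.8/71495.3 = 0.22134.
n_A = 1000 × 0.22134 = 221.340... → 221.

221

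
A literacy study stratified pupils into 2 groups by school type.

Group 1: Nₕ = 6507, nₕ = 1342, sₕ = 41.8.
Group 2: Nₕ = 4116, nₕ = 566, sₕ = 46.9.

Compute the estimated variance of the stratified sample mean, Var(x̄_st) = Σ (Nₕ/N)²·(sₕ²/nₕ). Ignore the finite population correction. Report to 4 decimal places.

1.0719

N = 10623; Wₕ = Nₕ/N.
group 1: (6507/10623)²·41.8²/1342 = 0.4885031
group 2: (4116/10623)²·46.9²/566 = 0.5834258
Sum = 1.0719289 → 1.0719.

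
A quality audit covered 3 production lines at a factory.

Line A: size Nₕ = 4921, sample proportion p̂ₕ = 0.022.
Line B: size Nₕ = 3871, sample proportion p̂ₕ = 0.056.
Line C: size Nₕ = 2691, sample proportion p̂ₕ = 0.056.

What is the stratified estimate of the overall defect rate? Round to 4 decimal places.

N = 4921 + 3871 + 2691 = 11483.
Overall proportion = Σ (Nₕ/N)·p̂ₕ.
Σ Nₕp̂ₕ = 108.262 + 216.776 + 150.696 = 475.734.
475.734 / 11483 = 0.041429... → 0.0414.

0.0414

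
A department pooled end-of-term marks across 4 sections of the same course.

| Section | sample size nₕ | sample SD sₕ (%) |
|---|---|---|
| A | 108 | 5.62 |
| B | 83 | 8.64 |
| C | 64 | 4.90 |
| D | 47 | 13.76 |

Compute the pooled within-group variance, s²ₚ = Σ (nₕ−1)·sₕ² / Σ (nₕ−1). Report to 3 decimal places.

66.184

A: (108−1)·5.62² = 107·31.5844 = 3379.5308
B: (83−1)·8.64² = 82·74.6496 = 6121.2672
C: (64−1)·4.90² = 63·24.01 = 1512.63
D: (47−1)·13.76² = 46·189.3376 = 8709.5296
Numerator = 19722.9576; denominator = Σ(nₕ−1) = 298.
s²ₚ = 19722.9576/298 = 66.18442... → 66.184.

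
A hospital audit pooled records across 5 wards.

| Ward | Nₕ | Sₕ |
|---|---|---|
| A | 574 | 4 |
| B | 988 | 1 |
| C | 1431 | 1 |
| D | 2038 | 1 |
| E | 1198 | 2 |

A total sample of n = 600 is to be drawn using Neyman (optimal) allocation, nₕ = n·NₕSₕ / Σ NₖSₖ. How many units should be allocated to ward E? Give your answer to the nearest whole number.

Σ NₕSₕ = 574·4 + 988·1 + 1431·1 + 2038·1 + 1198·2 = 9149.
Share for E: 2396/9149 = 0.26189.
n_E = 600 × 0.26189 = 157.132... → 157.

157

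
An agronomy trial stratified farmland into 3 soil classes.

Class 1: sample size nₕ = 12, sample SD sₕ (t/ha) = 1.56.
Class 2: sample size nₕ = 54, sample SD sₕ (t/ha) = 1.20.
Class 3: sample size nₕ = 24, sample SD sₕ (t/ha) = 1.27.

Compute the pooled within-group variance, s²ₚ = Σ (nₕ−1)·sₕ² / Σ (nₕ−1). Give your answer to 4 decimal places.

Degrees of freedom: 11 + 53 + 23 = 87.
Σ(nₕ−1)sₕ² = 11·2.4336 + 53·1.44 + 23·1.6129 = 140.1863.
s²ₚ = 140.1863 / 87 = 1.611337... → 1.6113.

1.6113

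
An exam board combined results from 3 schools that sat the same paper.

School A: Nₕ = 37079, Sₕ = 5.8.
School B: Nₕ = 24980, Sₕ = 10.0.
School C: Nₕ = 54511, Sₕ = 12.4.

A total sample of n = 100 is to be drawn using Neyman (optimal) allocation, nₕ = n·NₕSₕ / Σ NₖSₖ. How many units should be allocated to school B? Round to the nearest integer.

A: NₕSₕ = 37079·5.8 = 215058.2
B: NₕSₕ = 24980·10.0 = 249800
C: NₕSₕ = 54511·12.4 = 675936.4
Σ NₕSₕ = 1140794.6.
n_B = 100·249800/1140794.6 = 21.897... → 22.

22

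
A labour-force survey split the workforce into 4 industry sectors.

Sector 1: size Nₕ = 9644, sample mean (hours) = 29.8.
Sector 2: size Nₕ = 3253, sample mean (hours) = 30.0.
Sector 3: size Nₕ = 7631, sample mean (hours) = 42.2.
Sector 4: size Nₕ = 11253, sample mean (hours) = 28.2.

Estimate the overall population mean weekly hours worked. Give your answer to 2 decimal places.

32.23

x̄_st = (Σ Nₕx̄ₕ) / (Σ Nₕ) = (9644·29.8 + 3253·30.0 + 7631·42.2 + 11253·28.2) / 31781
= 1024344 / 31781 = 32.2313... → 32.23.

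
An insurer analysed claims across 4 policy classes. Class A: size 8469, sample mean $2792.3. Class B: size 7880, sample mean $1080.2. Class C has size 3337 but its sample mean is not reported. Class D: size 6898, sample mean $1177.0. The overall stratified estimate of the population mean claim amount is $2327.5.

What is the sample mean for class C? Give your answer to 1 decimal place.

N = 8469 + 7880 + 3337 + 6898 = 26584.
Overall total = μ·N = 2327.5·26584 = 61874260.
Subtract the known strata: 8469·2792.3 + 7880·1080.2 + 6898·1177.0 = 40278910.7.
Remaining total for class C: 61874260 − 40278910.7 = 21595349.3.
Divide by its size: 21595349.3 / 3337 = 6471.486... → 6471.5.

6471.5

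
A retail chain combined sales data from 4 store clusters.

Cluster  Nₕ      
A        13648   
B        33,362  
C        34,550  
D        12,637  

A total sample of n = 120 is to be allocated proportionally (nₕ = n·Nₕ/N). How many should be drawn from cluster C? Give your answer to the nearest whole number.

N = 13648 + 33362 + 34550 + 12637 = 94197.
n_C = 120·34550/94197 = 44.014... → 44.

44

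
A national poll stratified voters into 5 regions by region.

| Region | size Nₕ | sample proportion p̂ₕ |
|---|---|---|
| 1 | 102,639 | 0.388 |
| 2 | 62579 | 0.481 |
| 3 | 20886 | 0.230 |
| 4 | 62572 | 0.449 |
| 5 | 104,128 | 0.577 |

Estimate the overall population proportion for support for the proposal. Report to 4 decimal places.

0.4617

Wₕ = Nₕ/N with N = 352804: 0.2909, 0.1774, 0.0592, 0.1774, 0.2951.
p̂_st = 0.2909·0.388 + 0.1774·0.481 + 0.0592·0.230 + 0.1774·0.449 + 0.2951·0.577 ≈ 0.461743... → 0.4617.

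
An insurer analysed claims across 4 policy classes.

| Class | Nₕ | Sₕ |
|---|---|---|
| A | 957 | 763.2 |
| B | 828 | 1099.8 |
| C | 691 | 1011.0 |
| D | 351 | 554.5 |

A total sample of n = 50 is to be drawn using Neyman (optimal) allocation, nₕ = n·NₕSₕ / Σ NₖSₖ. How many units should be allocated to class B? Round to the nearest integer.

18

Σ NₕSₕ = 957·763.2 + 828·1099.8 + 691·1011.0 + 351·554.5 = 2534247.3.
Share for B: 910634.4/2534247.3 = 0.35933.
n_B = 50 × 0.35933 = 17.967... → 18.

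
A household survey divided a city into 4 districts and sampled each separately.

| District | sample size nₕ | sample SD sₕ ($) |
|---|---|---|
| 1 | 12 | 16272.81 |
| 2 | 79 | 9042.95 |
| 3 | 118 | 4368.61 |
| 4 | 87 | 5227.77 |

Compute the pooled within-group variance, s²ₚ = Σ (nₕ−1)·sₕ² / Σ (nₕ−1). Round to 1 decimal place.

Degrees of freedom: 11 + 78 + 117 + 86 = 292.
Σ(nₕ−1)sₕ² = 11·264804345.2961 + 78·81774944.7025 + 117·19084753.3321 + 86·27329579.1729 = 13874553433.7772.
s²ₚ = 13874553433.7772 / 292 = 47515593.951... → 47515594.0.

47515594.0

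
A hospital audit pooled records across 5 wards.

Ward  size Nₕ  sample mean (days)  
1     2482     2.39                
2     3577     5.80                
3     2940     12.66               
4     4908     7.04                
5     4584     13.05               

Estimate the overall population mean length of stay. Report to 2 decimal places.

8.56

N = 2482 + 3577 + 2940 + 4908 + 4584 = 18491.
Weight each subgroup mean by Nₕ/N and sum.
Σ Nₕx̄ₕ = 2482·2.39 + 3577·5.80 + 2940·12.66 + 4908·7.04 + 4584·13.05 = 5931.98 + 20746.6 + 37220.4 + 34552.32 + 59821.2 = 158272.5.
Divide by N: 158272.5 / 18491 = 8.5594... → 8.56.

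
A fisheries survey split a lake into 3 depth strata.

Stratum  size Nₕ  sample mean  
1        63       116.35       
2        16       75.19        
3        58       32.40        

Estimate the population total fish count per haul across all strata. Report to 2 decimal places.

Estimate total by summing Nₕ·x̄ₕ over strata.
63·116.35 + 16·75.19 + 58·32.40 = 7330.05 + 1203.04 + 1879.2 = 10412.29.

10412.29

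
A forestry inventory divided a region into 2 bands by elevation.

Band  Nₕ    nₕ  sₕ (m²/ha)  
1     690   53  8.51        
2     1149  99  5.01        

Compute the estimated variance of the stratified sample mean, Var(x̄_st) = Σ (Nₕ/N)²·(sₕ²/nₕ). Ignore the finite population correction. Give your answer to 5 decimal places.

N = 1839; Wₕ = Nₕ/N.
band 1: (690/1839)²·8.51²/53 = 0.19236142
band 2: (1149/1839)²·5.01²/99 = 0.09897303
Sum = 0.29133445 → 0.29133.

0.29133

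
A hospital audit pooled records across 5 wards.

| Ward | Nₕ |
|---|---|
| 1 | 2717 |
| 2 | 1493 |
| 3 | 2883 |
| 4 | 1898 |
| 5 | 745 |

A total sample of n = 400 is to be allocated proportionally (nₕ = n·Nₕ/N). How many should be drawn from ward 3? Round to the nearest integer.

118

N = 2717 + 1493 + 2883 + 1898 + 745 = 9736.
n_3 = 400·2883/9736 = 118.447... → 118.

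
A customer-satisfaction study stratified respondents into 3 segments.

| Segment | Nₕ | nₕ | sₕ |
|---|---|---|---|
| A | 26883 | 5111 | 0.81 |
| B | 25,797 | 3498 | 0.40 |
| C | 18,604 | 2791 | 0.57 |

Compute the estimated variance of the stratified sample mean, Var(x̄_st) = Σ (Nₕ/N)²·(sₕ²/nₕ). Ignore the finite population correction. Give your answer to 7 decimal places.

0.0000322

N = 71284; Wₕ = Nₕ/N.
segment A: (26883/71284)²·0.81²/5111 = 0.0000182573
segment B: (25797/71284)²·0.40²/3498 = 0.0000059904
segment C: (18604/71284)²·0.57²/2791 = 0.0000079290
Sum = 0.0000321766 → 0.0000322.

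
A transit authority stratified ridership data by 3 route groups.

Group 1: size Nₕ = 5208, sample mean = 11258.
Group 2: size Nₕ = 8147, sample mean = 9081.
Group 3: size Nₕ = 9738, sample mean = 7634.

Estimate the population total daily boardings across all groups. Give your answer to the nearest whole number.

Population total = Σ Nₕ·x̄ₕ (each stratum's size times its mean).
5208·11258 + 8147·9081 + 9738·7634 = 58631664 + 73982907 + 74339892 = 206954463.

206954463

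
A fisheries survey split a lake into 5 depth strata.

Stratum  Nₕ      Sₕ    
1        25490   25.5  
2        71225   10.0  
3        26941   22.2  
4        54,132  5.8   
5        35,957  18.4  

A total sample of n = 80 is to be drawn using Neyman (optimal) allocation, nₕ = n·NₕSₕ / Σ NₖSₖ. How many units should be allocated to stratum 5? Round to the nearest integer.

18

1: NₕSₕ = 25490·25.5 = 649995
2: NₕSₕ = 71225·10.0 = 712250
3: NₕSₕ = 26941·22.2 = 598090.2
4: NₕSₕ = 54132·5.8 = 313965.6
5: NₕSₕ = 35957·18.4 = 661608.8
Σ NₕSₕ = 2935909.6.
n_5 = 80·661608.8/2935909.6 = 18.028... → 18.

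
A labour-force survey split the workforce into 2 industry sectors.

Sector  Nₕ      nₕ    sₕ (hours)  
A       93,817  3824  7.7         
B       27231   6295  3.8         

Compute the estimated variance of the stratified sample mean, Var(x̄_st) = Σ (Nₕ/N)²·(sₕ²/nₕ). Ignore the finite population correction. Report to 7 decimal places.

0.0094296

N = 121048; Wₕ = Nₕ/N.
sector A: (93817/121048)²·7.7²/3824 = 0.0093134677
sector B: (27231/121048)²·3.8²/6295 = 0.0001160870
Sum = 0.0094295547 → 0.0094296.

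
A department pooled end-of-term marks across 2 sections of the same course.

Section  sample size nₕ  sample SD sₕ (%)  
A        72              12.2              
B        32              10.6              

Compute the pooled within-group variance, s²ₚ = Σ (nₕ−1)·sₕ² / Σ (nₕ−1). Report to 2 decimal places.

Degrees of freedom: 71 + 31 = 102.
Σ(nₕ−1)sₕ² = 71·148.84 + 31·112.36 = 14050.8.
s²ₚ = 14050.8 / 102 = 137.7529... → 137.75.

137.75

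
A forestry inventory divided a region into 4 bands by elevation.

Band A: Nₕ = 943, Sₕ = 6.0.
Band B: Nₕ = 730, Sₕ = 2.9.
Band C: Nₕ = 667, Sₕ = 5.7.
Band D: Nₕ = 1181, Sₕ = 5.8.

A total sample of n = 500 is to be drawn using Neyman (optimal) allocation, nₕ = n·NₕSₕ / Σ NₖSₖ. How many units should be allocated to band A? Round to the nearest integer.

A: NₕSₕ = 943·6.0 = 5658
B: NₕSₕ = 730·2.9 = 2117
C: NₕSₕ = 667·5.7 = 3801.9
D: NₕSₕ = 1181·5.8 = 6849.8
Σ NₕSₕ = 18426.7.
n_A = 500·5658/18426.7 = 153.527... → 154.

154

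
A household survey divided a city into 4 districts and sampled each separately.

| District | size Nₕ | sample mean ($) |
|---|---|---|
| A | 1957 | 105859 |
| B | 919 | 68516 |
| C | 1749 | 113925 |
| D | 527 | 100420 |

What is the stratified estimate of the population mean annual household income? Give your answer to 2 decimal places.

101379.74

N = 5152; weights Wₕ = Nₕ/N = (0.3799, 0.1784, 0.3395, 0.1023).
x̄_st = Σ Wₕ·x̄ₕ = 0.3799·105859 + 0.1784·68516 + 0.3395·113925 + 0.1023·100420 ≈ 101379.7422...
→ 101379.74.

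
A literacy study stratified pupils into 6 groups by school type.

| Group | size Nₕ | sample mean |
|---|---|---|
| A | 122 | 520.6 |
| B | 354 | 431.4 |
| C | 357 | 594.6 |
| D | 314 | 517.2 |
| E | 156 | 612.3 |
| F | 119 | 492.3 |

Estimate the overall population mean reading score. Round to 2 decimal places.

N = 1422; weights Wₕ = Nₕ/N = (0.0858, 0.2489, 0.2511, 0.2208, 0.1097, 0.0837).
x̄_st = Σ Wₕ·x̄ₕ = 0.0858·520.6 + 0.2489·431.4 + 0.2511·594.6 + 0.2208·517.2 + 0.1097·612.3 + 0.0837·492.3 ≈ 523.9130...
→ 523.91.

523.91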